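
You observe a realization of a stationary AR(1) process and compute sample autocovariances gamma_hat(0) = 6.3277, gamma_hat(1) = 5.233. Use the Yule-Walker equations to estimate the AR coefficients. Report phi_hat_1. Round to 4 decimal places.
\hat\phi_{1} = 0.8270

The Yule-Walker equations for an AR(p) process read, in matrix form,
  Gamma_p phi = r_p,   with   (Gamma_p)_{ij} = gamma(|i - j|),
                       (r_p)_i = gamma(i),   i,j = 1..p.
Substitute the sample gammas (Toeplitz matrix and right-hand side of size 1):
  Gamma_p = [[6.3277]]
  r_p     = [5.233]
With p = 1 this is the single equation gamma(0) phi_1 = gamma(1):
  phi_hat_1 = gamma(1) / gamma(0) = 5.233 / 6.3277 = 0.8270.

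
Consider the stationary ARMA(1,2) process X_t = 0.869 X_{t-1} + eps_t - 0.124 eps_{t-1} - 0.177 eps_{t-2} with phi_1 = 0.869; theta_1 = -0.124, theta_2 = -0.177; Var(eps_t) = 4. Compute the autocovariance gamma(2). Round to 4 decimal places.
\gamma(2) = 5.8298

Multiply the model equation by X_{t-k} and take expectations. With theta_0 = psi_0 = 1 and psi_j the MA(infinity) weights, this gives
  gamma(k) - sum_i phi_i gamma(k-i) = c_k,
  c_k = sigma^2 * sum_{j=k..q} theta_j psi_{j-k}   (c_k = 0 for k > q),
using gamma(-m) = gamma(m).
psi-weights needed (psi_j = theta_j + sum_i phi_i psi_{j-i}):
  psi_1 = theta_1 + phi_1 = -0.124 + (0.869) = 0.745
  psi_2 = theta_2 + phi_1 psi_1 = -0.177 + (0.869)(0.745) = 0.470405
Right-hand sides:
  c_0 = sigma^2 (1 + theta_1 psi_1 + theta_2 psi_2) = 4 * (1 + (-0.124)(0.745) + (-0.177)(0.470405)) = 4 * 0.824358 = 3.297433
  c_1 = sigma^2 (theta_1 + theta_2 psi_1) = 4 * (-0.124 + (-0.177)(0.745)) = -1.02346
  c_2 = sigma^2 theta_2 = 4 * (-0.177) = -0.708
Equations for k = 0 and k = 1 (AR order 1):
  gamma(0) = phi_1 gamma(1) + c_0
  gamma(1) = phi_1 gamma(0) + c_1
Substituting the second into the first: gamma(0) (1 - phi_1^2) = c_0 + phi_1 c_1, so
  gamma(0) = (c_0 + phi_1 c_1) / (1 - phi_1^2) = (3.297433 + (0.869)(-1.02346)) / (1 - (0.869)^2) = 2.408047 / 0.244839 = 9.835224.
  gamma(1) = phi_1 gamma(0) + c_1 = (0.869)(9.835224) + (-1.02346) = 7.52335.
For k = 2: gamma(2) = phi_1 gamma(1) + c_2
  = (0.869)(7.52335) + (-0.708) = 5.829791.
Therefore gamma(2) = 5.8298 (to 4 decimal places).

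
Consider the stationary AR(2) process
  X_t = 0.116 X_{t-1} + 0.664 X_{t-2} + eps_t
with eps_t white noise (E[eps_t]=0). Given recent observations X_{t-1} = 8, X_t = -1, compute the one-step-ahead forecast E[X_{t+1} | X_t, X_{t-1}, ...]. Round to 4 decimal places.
E[X_{t+1} \mid \mathcal F_t] = 5.1960

For an AR(p) model X_t = c + sum_i phi_i X_{t-i} + eps_t, the
one-step-ahead conditional mean is
  E[X_{t+1} | X_t, ...] = c + sum_i phi_i X_{t+1-i}.
Substitute known values:
  E[X_{t+1} | ...] = (0.116) * (-1) + (0.664) * (8)
                   = 5.1960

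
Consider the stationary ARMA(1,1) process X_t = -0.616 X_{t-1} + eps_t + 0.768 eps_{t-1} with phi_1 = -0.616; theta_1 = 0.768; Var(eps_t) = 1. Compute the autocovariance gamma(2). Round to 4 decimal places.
\gamma(2) = -0.0795

Multiply the model equation by X_{t-k} and take expectations. With theta_0 = psi_0 = 1 and psi_j the MA(infinity) weights, this gives
  gamma(k) - sum_i phi_i gamma(k-i) = c_k,
  c_k = sigma^2 * sum_{j=k..q} theta_j psi_{j-k}   (c_k = 0 for k > q),
using gamma(-m) = gamma(m).
psi-weights needed (psi_j = theta_j + sum_i phi_i psi_{j-i}):
  psi_1 = theta_1 + phi_1 = 0.768 + (-0.616) = 0.152
Right-hand sides:
  c_0 = sigma^2 (1 + theta_1 psi_1) = 1 * (1 + (0.768)(0.152)) = 1 * 1.116736 = 1.116736
  c_1 = sigma^2 theta_1 = 1 * (0.768) = 0.768
  c_2 = 0
Equations for k = 0 and k = 1 (AR order 1):
  gamma(0) = phi_1 gamma(1) + c_0
  gamma(1) = phi_1 gamma(0) + c_1
Substituting the second into the first: gamma(0) (1 - phi_1^2) = c_0 + phi_1 c_1, so
  gamma(0) = (c_0 + phi_1 c_1) / (1 - phi_1^2) = (1.116736 + (-0.616)(0.768)) / (1 - (-0.616)^2) = 0.643648 / 0.620544 = 1.037232.
  gamma(1) = phi_1 gamma(0) + c_1 = (-0.616)(1.037232) + (0.768) = 0.129065.
For k = 2 (> q): gamma(2) = phi_1 gamma(1) = (-0.616)(0.129065) = -0.079504.
Therefore gamma(2) = -0.0795 (to 4 decimal places).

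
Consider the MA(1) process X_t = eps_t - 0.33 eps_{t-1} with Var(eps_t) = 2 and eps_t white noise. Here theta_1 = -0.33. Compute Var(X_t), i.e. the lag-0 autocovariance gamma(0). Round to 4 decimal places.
\gamma(0) = 2.2178

For an MA(q) process X_t = eps_t + sum_i theta_i eps_{t-i} with
Var(eps_t) = sigma^2, the variance is
  gamma(0) = sigma^2 * (1 + sum_i theta_i^2).
  sum_i theta_i^2 = (-0.33)^2 = 0.1089.
  gamma(0) = 2 * (1 + 0.1089) = 2 * 1.1089 = 2.2178.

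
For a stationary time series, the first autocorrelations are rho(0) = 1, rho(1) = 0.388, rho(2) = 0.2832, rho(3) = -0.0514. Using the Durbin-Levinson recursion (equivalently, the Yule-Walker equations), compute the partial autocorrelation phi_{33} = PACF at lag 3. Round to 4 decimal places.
\phi_{33} = -0.2470

The PACF at lag k is phi_{kk}, the last component of the solution
to the Yule-Walker system G_k phi = r_k where
  (G_k)_{ij} = rho(|i - j|), (r_k)_i = rho(i), i,j = 1..k.
Equivalently, Durbin-Levinson gives phi_{kk} iteratively:
  phi_{11} = rho(1)
  phi_{kk} = [rho(k) - sum_{j=1..k-1} phi_{k-1,j} rho(k-j)]
            / [1 - sum_{j=1..k-1} phi_{k-1,j} rho(j)],
  phi_{k,j} = phi_{k-1,j} - phi_{kk} phi_{k-1,k-j},  j = 1..k-1.
Step k = 1:
  phi_11 = rho(1) = 0.388.
Step k = 2:
  phi_22 = [rho(2) - phi_11 rho(1)] / [1 - phi_11 rho(1)] = [0.2832 - (0.388)(0.388)] / [1 - (0.388)(0.388)]
         = 0.132656 / 0.849456 = 0.156166.
  Update: phi_21 = phi_11 - phi_22 phi_11 = 0.388 - (0.156166)(0.388) = 0.327408.
Step k = 3:
  phi_33 = [rho(3) - phi_21 rho(2) - phi_22 rho(1)] / [1 - phi_21 rho(1) - phi_22 rho(2)]
    numerator   = -0.0514 - (0.327408)(0.2832) - (0.156166)(0.388) = -0.20471419
    denominator = 1 - (0.327408)(0.388) - (0.156166)(0.2832) = 0.82873967
  phi_33 = -0.20471419 / 0.82873967 = -0.247.
Therefore phi_{33} = -0.2470.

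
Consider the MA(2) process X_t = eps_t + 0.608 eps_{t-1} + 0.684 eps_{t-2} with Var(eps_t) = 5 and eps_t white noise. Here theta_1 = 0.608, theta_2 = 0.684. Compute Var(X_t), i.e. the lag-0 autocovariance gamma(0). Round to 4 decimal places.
\gamma(0) = 9.1876

For an MA(q) process X_t = eps_t + sum_i theta_i eps_{t-i} with
Var(eps_t) = sigma^2, the variance is
  gamma(0) = sigma^2 * (1 + sum_i theta_i^2).
  sum_i theta_i^2 = (0.608)^2 + (0.684)^2 = 0.369664 + 0.467856 = 0.83752.
  gamma(0) = 5 * (1 + 0.83752) = 5 * 1.83752 = 9.1876.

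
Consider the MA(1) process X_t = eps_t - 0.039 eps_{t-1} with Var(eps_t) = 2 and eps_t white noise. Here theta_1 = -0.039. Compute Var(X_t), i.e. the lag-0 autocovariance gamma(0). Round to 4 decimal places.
\gamma(0) = 2.0030

For an MA(q) process X_t = eps_t + sum_i theta_i eps_{t-i} with
Var(eps_t) = sigma^2, the variance is
  gamma(0) = sigma^2 * (1 + sum_i theta_i^2).
  sum_i theta_i^2 = (-0.039)^2 = 0.001521.
  gamma(0) = 2 * (1 + 0.001521) = 2 * 1.001521 = 2.003042, which rounds to 2.0030.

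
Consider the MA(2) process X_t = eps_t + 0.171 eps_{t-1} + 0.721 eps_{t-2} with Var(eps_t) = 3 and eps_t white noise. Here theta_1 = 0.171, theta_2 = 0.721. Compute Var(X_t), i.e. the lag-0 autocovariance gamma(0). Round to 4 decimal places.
\gamma(0) = 4.6472

For an MA(q) process X_t = eps_t + sum_i theta_i eps_{t-i} with
Var(eps_t) = sigma^2, the variance is
  gamma(0) = sigma^2 * (1 + sum_i theta_i^2).
  sum_i theta_i^2 = (0.171)^2 + (0.721)^2 = 0.029241 + 0.519841 = 0.549082.
  gamma(0) = 3 * (1 + 0.549082) = 3 * 1.549082 = 4.647246, which rounds to 4.6472.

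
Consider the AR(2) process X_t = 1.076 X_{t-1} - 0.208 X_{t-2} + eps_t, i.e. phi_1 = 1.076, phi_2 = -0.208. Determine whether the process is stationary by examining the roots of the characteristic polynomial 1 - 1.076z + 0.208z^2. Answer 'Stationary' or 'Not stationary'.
\text{Stationary}

The AR(p) characteristic polynomial is P(z) = 1 - 1.076z + 0.208z^2.
Stationarity requires all roots to lie outside the unit circle, i.e. |z| > 1 for every root.
Set 1 + (-1.076) z + (0.208) z^2 = 0, i.e. a z^2 + b z + c = 0 with a = 0.208, b = -1.076, c = 1.
Discriminant D = b^2 - 4ac = (-1.076)^2 - 4*(0.208)*1 = 1.157776 - (0.832) = 0.325776.
D >= 0, so the roots are real: z = (-b +/- sqrt(D)) / (2a) = (1.076 +/- 0.570768) / (0.416).
  z_1 = (1.076 + 0.570768) / (0.416) = 3.9586,   |z_1| = 3.9586.
  z_2 = (1.076 - 0.570768) / (0.416) = 1.2145,   |z_2| = 1.2145.
Moduli of all roots: 3.9586, 1.2145.
All moduli strictly greater than 1? Yes.
Verdict: Stationary.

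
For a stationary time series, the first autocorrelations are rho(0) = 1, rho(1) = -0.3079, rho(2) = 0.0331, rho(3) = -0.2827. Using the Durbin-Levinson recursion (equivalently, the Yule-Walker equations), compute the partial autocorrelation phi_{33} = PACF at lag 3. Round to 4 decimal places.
\phi_{33} = -0.3250

The PACF at lag k is phi_{kk}, the last component of the solution
to the Yule-Walker system G_k phi = r_k where
  (G_k)_{ij} = rho(|i - j|), (r_k)_i = rho(i), i,j = 1..k.
Equivalently, Durbin-Levinson gives phi_{kk} iteratively:
  phi_{11} = rho(1)
  phi_{kk} = [rho(k) - sum_{j=1..k-1} phi_{k-1,j} rho(k-j)]
            / [1 - sum_{j=1..k-1} phi_{k-1,j} rho(j)],
  phi_{k,j} = phi_{k-1,j} - phi_{kk} phi_{k-1,k-j},  j = 1..k-1.
Step k = 1:
  phi_11 = rho(1) = -0.3079.
Step k = 2:
  phi_22 = [rho(2) - phi_11 rho(1)] / [1 - phi_11 rho(1)] = [0.0331 - (-0.3079)(-0.3079)] / [1 - (-0.3079)(-0.3079)]
         = -0.06170241 / 0.90519759 = -0.068165.
  Update: phi_21 = phi_11 - phi_22 phi_11 = -0.3079 - (-0.068165)(-0.3079) = -0.328888.
Step k = 3:
  phi_33 = [rho(3) - phi_21 rho(2) - phi_22 rho(1)] / [1 - phi_21 rho(1) - phi_22 rho(2)]
    numerator   = -0.2827 - (-0.328888)(0.0331) - (-0.068165)(-0.3079) = -0.29280168
    denominator = 1 - (-0.328888)(-0.3079) - (-0.068165)(0.0331) = 0.90099167
  phi_33 = -0.29280168 / 0.90099167 = -0.325.
Therefore phi_{33} = -0.3250.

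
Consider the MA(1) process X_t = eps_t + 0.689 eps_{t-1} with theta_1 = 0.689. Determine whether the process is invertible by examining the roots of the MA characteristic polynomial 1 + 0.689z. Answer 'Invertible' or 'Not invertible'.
\text{Invertible}

The MA(q) characteristic polynomial is P(z) = 1 + 0.689z.
Invertibility requires all roots to lie outside the unit circle, i.e. |z| > 1 for every root.
This is linear in z: 1 + (0.689) z = 0  =>  z = -1/(0.689) = -1.451379,  |z| = 1.451379.
Moduli of all roots: 1.4514.
All moduli strictly greater than 1? Yes.
Verdict: Invertible.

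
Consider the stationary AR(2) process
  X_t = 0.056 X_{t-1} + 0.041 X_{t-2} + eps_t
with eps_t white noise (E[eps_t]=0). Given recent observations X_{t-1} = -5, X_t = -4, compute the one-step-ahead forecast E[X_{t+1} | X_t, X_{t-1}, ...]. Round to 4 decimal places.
E[X_{t+1} \mid \mathcal F_t] = -0.4290

For an AR(p) model X_t = c + sum_i phi_i X_{t-i} + eps_t, the
one-step-ahead conditional mean is
  E[X_{t+1} | X_t, ...] = c + sum_i phi_i X_{t+1-i}.
Substitute known values:
  E[X_{t+1} | ...] = (0.056) * (-4) + (0.041) * (-5)
                   = -0.4290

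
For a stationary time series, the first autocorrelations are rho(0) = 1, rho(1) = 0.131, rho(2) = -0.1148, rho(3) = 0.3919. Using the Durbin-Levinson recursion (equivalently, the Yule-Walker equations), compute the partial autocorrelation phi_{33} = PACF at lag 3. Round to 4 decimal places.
\phi_{33} = 0.4420

The PACF at lag k is phi_{kk}, the last component of the solution
to the Yule-Walker system G_k phi = r_k where
  (G_k)_{ij} = rho(|i - j|), (r_k)_i = rho(i), i,j = 1..k.
Equivalently, Durbin-Levinson gives phi_{kk} iteratively:
  phi_{11} = rho(1)
  phi_{kk} = [rho(k) - sum_{j=1..k-1} phi_{k-1,j} rho(k-j)]
            / [1 - sum_{j=1..k-1} phi_{k-1,j} rho(j)],
  phi_{k,j} = phi_{k-1,j} - phi_{kk} phi_{k-1,k-j},  j = 1..k-1.
Step k = 1:
  phi_11 = rho(1) = 0.131.
Step k = 2:
  phi_22 = [rho(2) - phi_11 rho(1)] / [1 - phi_11 rho(1)] = [-0.1148 - (0.131)(0.131)] / [1 - (0.131)(0.131)]
         = -0.131961 / 0.982839 = -0.134265.
  Update: phi_21 = phi_11 - phi_22 phi_11 = 0.131 - (-0.134265)(0.131) = 0.148589.
Step k = 3:
  phi_33 = [rho(3) - phi_21 rho(2) - phi_22 rho(1)] / [1 - phi_21 rho(1) - phi_22 rho(2)]
    numerator   = 0.3919 - (0.148589)(-0.1148) - (-0.134265)(0.131) = 0.42654672
    denominator = 1 - (0.148589)(0.131) - (-0.134265)(-0.1148) = 0.96512124
  phi_33 = 0.42654672 / 0.96512124 = 0.442.
Therefore phi_{33} = 0.4420.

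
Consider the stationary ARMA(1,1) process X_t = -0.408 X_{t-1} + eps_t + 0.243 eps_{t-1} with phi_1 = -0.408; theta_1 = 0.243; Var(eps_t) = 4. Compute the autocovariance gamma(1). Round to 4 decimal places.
\gamma(1) = -0.7133

Multiply the model equation by X_{t-k} and take expectations. With theta_0 = psi_0 = 1 and psi_j the MA(infinity) weights, this gives
  gamma(k) - sum_i phi_i gamma(k-i) = c_k,
  c_k = sigma^2 * sum_{j=k..q} theta_j psi_{j-k}   (c_k = 0 for k > q),
using gamma(-m) = gamma(m).
psi-weights needed (psi_j = theta_j + sum_i phi_i psi_{j-i}):
  psi_1 = theta_1 + phi_1 = 0.243 + (-0.408) = -0.165
Right-hand sides:
  c_0 = sigma^2 (1 + theta_1 psi_1) = 4 * (1 + (0.243)(-0.165)) = 4 * 0.959905 = 3.83962
  c_1 = sigma^2 theta_1 = 4 * (0.243) = 0.972
  c_2 = 0
Equations for k = 0 and k = 1 (AR order 1):
  gamma(0) = phi_1 gamma(1) + c_0
  gamma(1) = phi_1 gamma(0) + c_1
Substituting the second into the first: gamma(0) (1 - phi_1^2) = c_0 + phi_1 c_1, so
  gamma(0) = (c_0 + phi_1 c_1) / (1 - phi_1^2) = (3.83962 + (-0.408)(0.972)) / (1 - (-0.408)^2) = 3.443044 / 0.833536 = 4.130648.
  gamma(1) = phi_1 gamma(0) + c_1 = (-0.408)(4.130648) + (0.972) = -0.713304.
Therefore gamma(1) = -0.7133 (to 4 decimal places).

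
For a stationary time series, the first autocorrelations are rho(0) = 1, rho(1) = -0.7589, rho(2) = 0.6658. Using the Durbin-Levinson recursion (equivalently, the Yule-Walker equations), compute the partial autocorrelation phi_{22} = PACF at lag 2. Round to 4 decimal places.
\phi_{22} = 0.2119

The PACF at lag k is phi_{kk}, the last component of the solution
to the Yule-Walker system G_k phi = r_k where
  (G_k)_{ij} = rho(|i - j|), (r_k)_i = rho(i), i,j = 1..k.
Equivalently, Durbin-Levinson gives phi_{kk} iteratively:
  phi_{11} = rho(1)
  phi_{kk} = [rho(k) - sum_{j=1..k-1} phi_{k-1,j} rho(k-j)]
            / [1 - sum_{j=1..k-1} phi_{k-1,j} rho(j)],
  phi_{k,j} = phi_{k-1,j} - phi_{kk} phi_{k-1,k-j},  j = 1..k-1.
Step k = 1:
  phi_11 = rho(1) = -0.7589.
Step k = 2:
  phi_22 = [rho(2) - phi_11 rho(1)] / [1 - phi_11 rho(1)] = [0.6658 - (-0.7589)(-0.7589)] / [1 - (-0.7589)(-0.7589)]
         = 0.08987079 / 0.42407079 = 0.2119.
Therefore phi_{22} = 0.2119.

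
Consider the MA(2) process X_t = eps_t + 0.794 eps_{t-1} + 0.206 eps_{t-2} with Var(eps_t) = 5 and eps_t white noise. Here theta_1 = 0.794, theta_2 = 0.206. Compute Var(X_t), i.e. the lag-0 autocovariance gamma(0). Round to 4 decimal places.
\gamma(0) = 8.3644

For an MA(q) process X_t = eps_t + sum_i theta_i eps_{t-i} with
Var(eps_t) = sigma^2, the variance is
  gamma(0) = sigma^2 * (1 + sum_i theta_i^2).
  sum_i theta_i^2 = (0.794)^2 + (0.206)^2 = 0.630436 + 0.042436 = 0.672872.
  gamma(0) = 5 * (1 + 0.672872) = 5 * 1.672872 = 8.36436, which rounds to 8.3644.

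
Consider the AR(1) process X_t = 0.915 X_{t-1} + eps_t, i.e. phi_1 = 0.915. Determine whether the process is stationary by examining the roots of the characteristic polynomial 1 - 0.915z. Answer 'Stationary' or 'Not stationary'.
\text{Stationary}

The AR(p) characteristic polynomial is P(z) = 1 - 0.915z.
Stationarity requires all roots to lie outside the unit circle, i.e. |z| > 1 for every root.
This is linear in z: 1 + (-0.915) z = 0  =>  z = -1/(-0.915) = 1.092896,  |z| = 1.092896.
Moduli of all roots: 1.0929.
All moduli strictly greater than 1? Yes.
Verdict: Stationary.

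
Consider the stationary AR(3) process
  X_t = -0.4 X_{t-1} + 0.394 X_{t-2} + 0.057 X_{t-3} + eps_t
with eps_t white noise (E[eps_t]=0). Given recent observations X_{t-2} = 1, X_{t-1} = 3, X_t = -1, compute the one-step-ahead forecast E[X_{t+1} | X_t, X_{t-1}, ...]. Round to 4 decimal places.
E[X_{t+1} \mid \mathcal F_t] = 1.6390

For an AR(p) model X_t = c + sum_i phi_i X_{t-i} + eps_t, the
one-step-ahead conditional mean is
  E[X_{t+1} | X_t, ...] = c + sum_i phi_i X_{t+1-i}.
Substitute known values:
  E[X_{t+1} | ...] = (-0.4) * (-1) + (0.394) * (3) + (0.057) * (1)
                   = 1.6390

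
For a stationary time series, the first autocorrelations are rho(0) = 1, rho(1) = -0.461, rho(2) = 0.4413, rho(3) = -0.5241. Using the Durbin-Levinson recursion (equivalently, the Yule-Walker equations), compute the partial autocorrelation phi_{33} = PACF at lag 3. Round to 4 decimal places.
\phi_{33} = -0.3410

The PACF at lag k is phi_{kk}, the last component of the solution
to the Yule-Walker system G_k phi = r_k where
  (G_k)_{ij} = rho(|i - j|), (r_k)_i = rho(i), i,j = 1..k.
Equivalently, Durbin-Levinson gives phi_{kk} iteratively:
  phi_{11} = rho(1)
  phi_{kk} = [rho(k) - sum_{j=1..k-1} phi_{k-1,j} rho(k-j)]
            / [1 - sum_{j=1..k-1} phi_{k-1,j} rho(j)],
  phi_{k,j} = phi_{k-1,j} - phi_{kk} phi_{k-1,k-j},  j = 1..k-1.
Step k = 1:
  phi_11 = rho(1) = -0.461.
Step k = 2:
  phi_22 = [rho(2) - phi_11 rho(1)] / [1 - phi_11 rho(1)] = [0.4413 - (-0.461)(-0.461)] / [1 - (-0.461)(-0.461)]
         = 0.228779 / 0.787479 = 0.290521.
  Update: phi_21 = phi_11 - phi_22 phi_11 = -0.461 - (0.290521)(-0.461) = -0.32707.
Step k = 3:
  phi_33 = [rho(3) - phi_21 rho(2) - phi_22 rho(1)] / [1 - phi_21 rho(1) - phi_22 rho(2)]
    numerator   = -0.5241 - (-0.32707)(0.4413) - (0.290521)(-0.461) = -0.24583397
    denominator = 1 - (-0.32707)(-0.461) - (0.290521)(0.4413) = 0.72101395
  phi_33 = -0.24583397 / 0.72101395 = -0.341.
Therefore phi_{33} = -0.3410.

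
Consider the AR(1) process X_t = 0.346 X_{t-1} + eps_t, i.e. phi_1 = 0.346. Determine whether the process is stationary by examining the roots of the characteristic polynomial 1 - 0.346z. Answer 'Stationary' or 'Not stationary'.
\text{Stationary}

The AR(p) characteristic polynomial is P(z) = 1 - 0.346z.
Stationarity requires all roots to lie outside the unit circle, i.e. |z| > 1 for every root.
This is linear in z: 1 + (-0.346) z = 0  =>  z = -1/(-0.346) = 2.890173,  |z| = 2.890173.
Moduli of all roots: 2.8902.
All moduli strictly greater than 1? Yes.
Verdict: Stationary.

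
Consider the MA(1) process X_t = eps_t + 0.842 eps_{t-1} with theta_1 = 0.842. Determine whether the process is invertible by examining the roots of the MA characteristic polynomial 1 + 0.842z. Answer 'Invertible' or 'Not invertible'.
\text{Invertible}

The MA(q) characteristic polynomial is P(z) = 1 + 0.842z.
Invertibility requires all roots to lie outside the unit circle, i.e. |z| > 1 for every root.
This is linear in z: 1 + (0.842) z = 0  =>  z = -1/(0.842) = -1.187648,  |z| = 1.187648.
Moduli of all roots: 1.1876.
All moduli strictly greater than 1? Yes.
Verdict: Invertible.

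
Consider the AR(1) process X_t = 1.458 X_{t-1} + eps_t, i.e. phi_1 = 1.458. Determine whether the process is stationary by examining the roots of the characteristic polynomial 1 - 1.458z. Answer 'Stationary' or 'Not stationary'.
\text{Not stationary}

The AR(p) characteristic polynomial is P(z) = 1 - 1.458z.
Stationarity requires all roots to lie outside the unit circle, i.e. |z| > 1 for every root.
This is linear in z: 1 + (-1.458) z = 0  =>  z = -1/(-1.458) = 0.685871,  |z| = 0.685871.
Moduli of all roots: 0.6859.
All moduli strictly greater than 1? No.
Verdict: Not stationary.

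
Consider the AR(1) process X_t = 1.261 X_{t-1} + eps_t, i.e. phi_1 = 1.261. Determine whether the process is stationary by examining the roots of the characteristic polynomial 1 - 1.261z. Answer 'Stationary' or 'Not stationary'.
\text{Not stationary}

The AR(p) characteristic polynomial is P(z) = 1 - 1.261z.
Stationarity requires all roots to lie outside the unit circle, i.e. |z| > 1 for every root.
This is linear in z: 1 + (-1.261) z = 0  =>  z = -1/(-1.261) = 0.793021,  |z| = 0.793021.
Moduli of all roots: 0.7930.
All moduli strictly greater than 1? No.
Verdict: Not stationary.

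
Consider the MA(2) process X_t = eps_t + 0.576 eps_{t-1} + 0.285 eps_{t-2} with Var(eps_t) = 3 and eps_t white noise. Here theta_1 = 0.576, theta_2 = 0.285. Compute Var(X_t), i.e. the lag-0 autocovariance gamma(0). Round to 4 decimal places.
\gamma(0) = 4.2390

For an MA(q) process X_t = eps_t + sum_i theta_i eps_{t-i} with
Var(eps_t) = sigma^2, the variance is
  gamma(0) = sigma^2 * (1 + sum_i theta_i^2).
  sum_i theta_i^2 = (0.576)^2 + (0.285)^2 = 0.331776 + 0.081225 = 0.413001.
  gamma(0) = 3 * (1 + 0.413001) = 3 * 1.413001 = 4.239003, which rounds to 4.2390.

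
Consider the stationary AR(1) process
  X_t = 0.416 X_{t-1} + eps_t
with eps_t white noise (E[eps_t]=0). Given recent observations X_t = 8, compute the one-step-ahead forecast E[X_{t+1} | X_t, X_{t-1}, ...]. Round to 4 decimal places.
E[X_{t+1} \mid \mathcal F_t] = 3.3280

For an AR(p) model X_t = c + sum_i phi_i X_{t-i} + eps_t, the
one-step-ahead conditional mean is
  E[X_{t+1} | X_t, ...] = c + sum_i phi_i X_{t+1-i}.
Substitute known values:
  E[X_{t+1} | ...] = (0.416) * (8)
                   = 3.3280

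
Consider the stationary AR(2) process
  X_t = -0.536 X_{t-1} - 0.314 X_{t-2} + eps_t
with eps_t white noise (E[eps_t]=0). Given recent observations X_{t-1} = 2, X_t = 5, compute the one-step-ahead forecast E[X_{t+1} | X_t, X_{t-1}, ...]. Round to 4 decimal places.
E[X_{t+1} \mid \mathcal F_t] = -3.3080

For an AR(p) model X_t = c + sum_i phi_i X_{t-i} + eps_t, the
one-step-ahead conditional mean is
  E[X_{t+1} | X_t, ...] = c + sum_i phi_i X_{t+1-i}.
Substitute known values:
  E[X_{t+1} | ...] = (-0.536) * (5) + (-0.314) * (2)
                   = -3.3080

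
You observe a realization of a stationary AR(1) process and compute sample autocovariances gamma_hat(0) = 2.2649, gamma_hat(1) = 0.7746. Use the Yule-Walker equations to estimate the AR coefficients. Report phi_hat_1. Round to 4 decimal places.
\hat\phi_{1} = 0.3420

The Yule-Walker equations for an AR(p) process read, in matrix form,
  Gamma_p phi = r_p,   with   (Gamma_p)_{ij} = gamma(|i - j|),
                       (r_p)_i = gamma(i),   i,j = 1..p.
Substitute the sample gammas (Toeplitz matrix and right-hand side of size 1):
  Gamma_p = [[2.2649]]
  r_p     = [0.7746]
With p = 1 this is the single equation gamma(0) phi_1 = gamma(1):
  phi_hat_1 = gamma(1) / gamma(0) = 0.7746 / 2.2649 = 0.3420.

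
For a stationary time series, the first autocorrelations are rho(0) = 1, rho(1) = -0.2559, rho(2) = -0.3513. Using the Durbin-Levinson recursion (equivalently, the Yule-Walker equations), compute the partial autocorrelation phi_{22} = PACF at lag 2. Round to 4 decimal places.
\phi_{22} = -0.4460

The PACF at lag k is phi_{kk}, the last component of the solution
to the Yule-Walker system G_k phi = r_k where
  (G_k)_{ij} = rho(|i - j|), (r_k)_i = rho(i), i,j = 1..k.
Equivalently, Durbin-Levinson gives phi_{kk} iteratively:
  phi_{11} = rho(1)
  phi_{kk} = [rho(k) - sum_{j=1..k-1} phi_{k-1,j} rho(k-j)]
            / [1 - sum_{j=1..k-1} phi_{k-1,j} rho(j)],
  phi_{k,j} = phi_{k-1,j} - phi_{kk} phi_{k-1,k-j},  j = 1..k-1.
Step k = 1:
  phi_11 = rho(1) = -0.2559.
Step k = 2:
  phi_22 = [rho(2) - phi_11 rho(1)] / [1 - phi_11 rho(1)] = [-0.3513 - (-0.2559)(-0.2559)] / [1 - (-0.2559)(-0.2559)]
         = -0.41678481 / 0.93451519 = -0.446.
Therefore phi_{22} = -0.4460.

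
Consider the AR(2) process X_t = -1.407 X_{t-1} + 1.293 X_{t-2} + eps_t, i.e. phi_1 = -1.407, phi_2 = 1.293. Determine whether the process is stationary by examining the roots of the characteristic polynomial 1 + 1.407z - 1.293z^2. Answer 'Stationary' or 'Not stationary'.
\text{Not stationary}

The AR(p) characteristic polynomial is P(z) = 1 + 1.407z - 1.293z^2.
Stationarity requires all roots to lie outside the unit circle, i.e. |z| > 1 for every root.
Set 1 + (1.407) z + (-1.293) z^2 = 0, i.e. a z^2 + b z + c = 0 with a = -1.293, b = 1.407, c = 1.
Discriminant D = b^2 - 4ac = (1.407)^2 - 4*(-1.293)*1 = 1.979649 - (-5.172) = 7.151649.
D >= 0, so the roots are real: z = (-b +/- sqrt(D)) / (2a) = (-1.407 +/- 2.674257) / (-2.586).
  z_1 = (-1.407 + 2.674257) / (-2.586) = -0.49,   |z_1| = 0.49.
  z_2 = (-1.407 - 2.674257) / (-2.586) = 1.5782,   |z_2| = 1.5782.
Moduli of all roots: 0.4900, 1.5782.
All moduli strictly greater than 1? No.
Verdict: Not stationary.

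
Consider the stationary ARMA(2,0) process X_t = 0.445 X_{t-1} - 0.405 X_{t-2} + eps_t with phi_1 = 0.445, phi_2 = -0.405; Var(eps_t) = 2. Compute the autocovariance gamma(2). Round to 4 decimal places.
\gamma(2) = -0.7022

Multiply the model equation by X_{t-k} and take expectations. With theta_0 = psi_0 = 1 and psi_j the MA(infinity) weights, this gives
  gamma(k) - sum_i phi_i gamma(k-i) = c_k,
  c_k = sigma^2 * sum_{j=k..q} theta_j psi_{j-k}   (c_k = 0 for k > q),
using gamma(-m) = gamma(m).
Pure AR (q = 0): c_0 = sigma^2 = 2, c_k = 0 for k >= 1.
Equations for k = 0, 1, 2 (AR order 2, c_2 = 0):
  (E0) gamma(0) = phi_1 gamma(1) + phi_2 gamma(2) + c_0
  (E1) gamma(1) = phi_1 gamma(0) + phi_2 gamma(1) + c_1
  (E2) gamma(2) = phi_1 gamma(1) + phi_2 gamma(0)
From (E1): gamma(1) = A gamma(0) + B with
  A = phi_1 / (1 - phi_2) = 0.445 / 1.405 = 0.316726,   B = c_1 / (1 - phi_2) = 0 / 1.405 = 0.
Insert (E2) into (E0): gamma(0) (1 - phi_2^2) = phi_1 (1 + phi_2) gamma(1) + c_0.
  phi_1 (1 + phi_2) = (0.445)(0.595) = 0.264775,   1 - phi_2^2 = 0.835975.
Replace gamma(1) by A gamma(0) + B and collect gamma(0):
  gamma(0) [0.835975 - (0.264775)(0.316726)] = c_0 = 2
  gamma(0) * 0.752114 = 2
  gamma(0) = 2 / 0.752114 = 2.659172.
  gamma(1) = A gamma(0) = (0.316726)(2.659172) = 0.842229.
  gamma(2) = phi_1 gamma(1) + phi_2 gamma(0) = (0.445)(0.842229) + (-0.405)(2.659172) = -0.702173.
Therefore gamma(2) = -0.7022 (to 4 decimal places).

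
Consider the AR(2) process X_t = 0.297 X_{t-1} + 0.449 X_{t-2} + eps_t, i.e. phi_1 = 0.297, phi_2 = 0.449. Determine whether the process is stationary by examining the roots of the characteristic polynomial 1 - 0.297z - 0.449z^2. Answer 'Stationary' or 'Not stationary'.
\text{Stationary}

The AR(p) characteristic polynomial is P(z) = 1 - 0.297z - 0.449z^2.
Stationarity requires all roots to lie outside the unit circle, i.e. |z| > 1 for every root.
Set 1 + (-0.297) z + (-0.449) z^2 = 0, i.e. a z^2 + b z + c = 0 with a = -0.449, b = -0.297, c = 1.
Discriminant D = b^2 - 4ac = (-0.297)^2 - 4*(-0.449)*1 = 0.088209 - (-1.796) = 1.884209.
D >= 0, so the roots are real: z = (-b +/- sqrt(D)) / (2a) = (0.297 +/- 1.372665) / (-0.898).
  z_1 = (0.297 + 1.372665) / (-0.898) = -1.8593,   |z_1| = 1.8593.
  z_2 = (0.297 - 1.372665) / (-0.898) = 1.1978,   |z_2| = 1.1978.
Moduli of all roots: 1.8593, 1.1978.
All moduli strictly greater than 1? Yes.
Verdict: Stationary.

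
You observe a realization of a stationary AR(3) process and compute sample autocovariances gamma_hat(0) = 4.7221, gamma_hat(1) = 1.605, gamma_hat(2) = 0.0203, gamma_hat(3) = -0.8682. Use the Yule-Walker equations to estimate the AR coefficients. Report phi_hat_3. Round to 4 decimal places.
\hat\phi_{3} = -0.1640

The Yule-Walker equations for an AR(p) process read, in matrix form,
  Gamma_p phi = r_p,   with   (Gamma_p)_{ij} = gamma(|i - j|),
                       (r_p)_i = gamma(i),   i,j = 1..p.
Substitute the sample gammas (Toeplitz matrix and right-hand side of size 3):
  Gamma_p = [[4.7221, 1.605, 0.0203], [1.605, 4.7221, 1.605], [0.0203, 1.605, 4.7221]]
  r_p     = [1.605, 0.0203, -0.8682]
Written out (R1..R3):
  (R1) 4.7221 phi_1 + 1.605 phi_2 + 0.0203 phi_3 = 1.605
  (R2) 1.605 phi_1 + 4.7221 phi_2 + 1.605 phi_3 = 0.0203
  (R3) 0.0203 phi_1 + 1.605 phi_2 + 4.7221 phi_3 = -0.8682
Gaussian elimination:
  R2 <- R2 - (1.605/4.7221) R1 = R2 - (0.339891) R1:  4.176575 phi_2 + 1.5981 phi_3 = -0.525225
  R3 <- R3 - (0.0203/4.7221) R1 = R3 - (0.004299) R1:  1.5981 phi_2 + 4.722013 phi_3 = -0.8751
  R3 <- R3 - (1.5981/4.176575) R2 = R3 - (0.382634) R2:  4.110525 phi_3 = -0.674131
Back-substitution:
  phi_hat_3 = -0.674131 / 4.110525 = -0.164001
  phi_hat_2 = (-0.525225 - (1.5981)(-0.164001)) / 4.176575 = -0.063003
  phi_hat_1 = (1.605 - (1.605)(-0.063003) - (0.0203)(-0.164001)) / 4.7221 = 0.36201
So phi_hat = [0.3620, -0.0630, -0.1640].
Therefore phi_hat_3 = -0.1640.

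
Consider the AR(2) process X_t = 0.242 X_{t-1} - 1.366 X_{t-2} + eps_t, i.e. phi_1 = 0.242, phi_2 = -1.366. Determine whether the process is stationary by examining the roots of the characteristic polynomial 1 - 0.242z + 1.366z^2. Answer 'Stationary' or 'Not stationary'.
\text{Not stationary}

The AR(p) characteristic polynomial is P(z) = 1 - 0.242z + 1.366z^2.
Stationarity requires all roots to lie outside the unit circle, i.e. |z| > 1 for every root.
Set 1 + (-0.242) z + (1.366) z^2 = 0, i.e. a z^2 + b z + c = 0 with a = 1.366, b = -0.242, c = 1.
Discriminant D = b^2 - 4ac = (-0.242)^2 - 4*(1.366)*1 = 0.058564 - (5.464) = -5.405436.
D < 0, so the roots are the complex-conjugate pair z = (-b +/- i sqrt(-D)) / (2a) = 0.0886 +/- 0.851i.
For a conjugate pair |z|^2 = z * conj(z) = (product of roots) = c/a = 1/(1.366) = 0.732064, so |z| = sqrt(0.732064) = 0.8556 for both roots.
Moduli of all roots: 0.8556, 0.8556.
All moduli strictly greater than 1? No.
Verdict: Not stationary.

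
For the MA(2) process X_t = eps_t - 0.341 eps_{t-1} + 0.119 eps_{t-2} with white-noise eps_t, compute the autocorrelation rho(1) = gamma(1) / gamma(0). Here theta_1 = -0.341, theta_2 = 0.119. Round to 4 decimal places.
\rho(1) = -0.3375

For an MA(q) process with theta_0 = 1, the autocovariance is
  gamma(k) = sigma^2 * sum_{i=0..q-k} theta_i * theta_{i+k},
and rho(k) = gamma(k) / gamma(0). Sigma^2 cancels.
  numerator   = (1)*(-0.341) + (-0.341)*(0.119) = -0.381579.
  denominator = (1)^2 + (-0.341)^2 + (0.119)^2 = 1.130442.
  rho(1) = -0.381579 / 1.130442 = -0.3375.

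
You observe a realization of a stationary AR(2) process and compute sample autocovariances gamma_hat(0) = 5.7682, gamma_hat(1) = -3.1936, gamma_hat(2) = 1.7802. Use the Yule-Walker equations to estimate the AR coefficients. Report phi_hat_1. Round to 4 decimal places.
\hat\phi_{1} = -0.5520

The Yule-Walker equations for an AR(p) process read, in matrix form,
  Gamma_p phi = r_p,   with   (Gamma_p)_{ij} = gamma(|i - j|),
                       (r_p)_i = gamma(i),   i,j = 1..p.
Substitute the sample gammas (Toeplitz matrix and right-hand side of size 2):
  Gamma_p = [[5.7682, -3.1936], [-3.1936, 5.7682]]
  r_p     = [-3.1936, 1.7802]
Written out:
  5.7682 phi_1 - 3.1936 phi_2 = -3.1936
  -3.1936 phi_1 + 5.7682 phi_2 = 1.7802
Solve by Cramer's rule:
  det = gamma(0)^2 - gamma(1)^2 = (5.7682)^2 - (-3.1936)^2 = 33.27213124 - 10.19908096 = 23.07305028
  phi_hat_1 = [gamma(1) gamma(0) - gamma(1) gamma(2)] / det = [(-3.1936)(5.7682) - (-3.1936)(1.7802)] / 23.07305028 = -12.7360768 / 23.07305028 = -0.552
  phi_hat_2 = [gamma(0) gamma(2) - gamma(1)^2] / det = [(5.7682)(1.7802) - (-3.1936)^2] / 23.07305028 = 0.06946868 / 23.07305028 = 0.003
So phi_hat = [-0.5520, 0.0030].
Therefore phi_hat_1 = -0.5520.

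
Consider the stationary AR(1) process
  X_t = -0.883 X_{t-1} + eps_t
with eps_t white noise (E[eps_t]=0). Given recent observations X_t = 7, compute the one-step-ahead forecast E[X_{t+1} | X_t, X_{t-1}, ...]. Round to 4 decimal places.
E[X_{t+1} \mid \mathcal F_t] = -6.1810

For an AR(p) model X_t = c + sum_i phi_i X_{t-i} + eps_t, the
one-step-ahead conditional mean is
  E[X_{t+1} | X_t, ...] = c + sum_i phi_i X_{t+1-i}.
Substitute known values:
  E[X_{t+1} | ...] = (-0.883) * (7)
                   = -6.1810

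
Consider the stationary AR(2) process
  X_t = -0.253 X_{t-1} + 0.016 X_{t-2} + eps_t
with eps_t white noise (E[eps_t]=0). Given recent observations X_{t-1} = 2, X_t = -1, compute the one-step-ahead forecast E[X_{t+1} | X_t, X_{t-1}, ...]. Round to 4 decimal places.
E[X_{t+1} \mid \mathcal F_t] = 0.2850

For an AR(p) model X_t = c + sum_i phi_i X_{t-i} + eps_t, the
one-step-ahead conditional mean is
  E[X_{t+1} | X_t, ...] = c + sum_i phi_i X_{t+1-i}.
Substitute known values:
  E[X_{t+1} | ...] = (-0.253) * (-1) + (0.016) * (2)
                   = 0.2850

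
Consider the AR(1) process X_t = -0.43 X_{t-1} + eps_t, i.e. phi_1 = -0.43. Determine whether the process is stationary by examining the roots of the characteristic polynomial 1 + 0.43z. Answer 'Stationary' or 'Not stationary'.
\text{Stationary}

The AR(p) characteristic polynomial is P(z) = 1 + 0.43z.
Stationarity requires all roots to lie outside the unit circle, i.e. |z| > 1 for every root.
This is linear in z: 1 + (0.43) z = 0  =>  z = -1/(0.43) = -2.325581,  |z| = 2.325581.
Moduli of all roots: 2.3256.
All moduli strictly greater than 1? Yes.
Verdict: Stationary.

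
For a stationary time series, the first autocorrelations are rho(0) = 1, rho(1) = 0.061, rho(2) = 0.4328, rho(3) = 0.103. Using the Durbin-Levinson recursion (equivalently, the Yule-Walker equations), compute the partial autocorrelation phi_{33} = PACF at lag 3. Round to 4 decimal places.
\phi_{33} = 0.0760

The PACF at lag k is phi_{kk}, the last component of the solution
to the Yule-Walker system G_k phi = r_k where
  (G_k)_{ij} = rho(|i - j|), (r_k)_i = rho(i), i,j = 1..k.
Equivalently, Durbin-Levinson gives phi_{kk} iteratively:
  phi_{11} = rho(1)
  phi_{kk} = [rho(k) - sum_{j=1..k-1} phi_{k-1,j} rho(k-j)]
            / [1 - sum_{j=1..k-1} phi_{k-1,j} rho(j)],
  phi_{k,j} = phi_{k-1,j} - phi_{kk} phi_{k-1,k-j},  j = 1..k-1.
Step k = 1:
  phi_11 = rho(1) = 0.061.
Step k = 2:
  phi_22 = [rho(2) - phi_11 rho(1)] / [1 - phi_11 rho(1)] = [0.4328 - (0.061)(0.061)] / [1 - (0.061)(0.061)]
         = 0.429079 / 0.996279 = 0.430682.
  Update: phi_21 = phi_11 - phi_22 phi_11 = 0.061 - (0.430682)(0.061) = 0.034728.
Step k = 3:
  phi_33 = [rho(3) - phi_21 rho(2) - phi_22 rho(1)] / [1 - phi_21 rho(1) - phi_22 rho(2)]
    numerator   = 0.103 - (0.034728)(0.4328) - (0.430682)(0.061) = 0.06169796
    denominator = 1 - (0.034728)(0.061) - (0.430682)(0.4328) = 0.81148258
  phi_33 = 0.06169796 / 0.81148258 = 0.076.
Therefore phi_{33} = 0.0760.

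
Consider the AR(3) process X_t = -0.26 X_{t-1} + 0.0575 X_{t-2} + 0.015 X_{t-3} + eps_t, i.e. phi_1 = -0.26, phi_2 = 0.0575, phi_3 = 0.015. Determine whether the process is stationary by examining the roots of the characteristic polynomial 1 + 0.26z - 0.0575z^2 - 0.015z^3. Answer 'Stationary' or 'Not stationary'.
\text{Stationary}

The AR(p) characteristic polynomial is P(z) = 1 + 0.26z - 0.0575z^2 - 0.015z^3.
Stationarity requires all roots to lie outside the unit circle, i.e. |z| > 1 for every root.
Degree 3: look for a simple real root z0 first, then factor out (1 - z/z0) and solve the remaining quadratic.
Testing z0 = -4: P(-4) = 1 + (0.26)(-4) + (-0.0575)(-4)^2 + (-0.015)(-4)^3
  = 1 + (-1.04) + (-0.92) + (0.96) = 0.  So z_0 = -4 is a root, |z_0| = 4.
Divide out the factor (1 + 0.25 z) = (1 - z/z0) (since 1/z0 = -0.25):
  P(z) = (1 + 0.25 z)(1 + (0.01) z + (-0.06) z^2)
  [check: z-coef 0.01 - (-0.25) = 0.26; z^2-coef -0.06 - (-0.25)(0.01) = -0.0575; z^3-coef -(-0.25)(-0.06) = -0.015.]
Remaining roots from the quadratic factor 1 + (0.01) z + (-0.06) z^2:
  Set 1 + (0.01) z + (-0.06) z^2 = 0, i.e. a z^2 + b z + c = 0 with a = -0.06, b = 0.01, c = 1.
  Discriminant D = b^2 - 4ac = (0.01)^2 - 4*(-0.06)*1 = 0.0001 - (-0.24) = 0.2401.
  D >= 0, so the roots are real: z = (-b +/- sqrt(D)) / (2a) = (-0.01 +/- 0.49) / (-0.12).
    z_1 = (-0.01 + 0.49) / (-0.12) = -4,   |z_1| = 4.
    z_2 = (-0.01 - 0.49) / (-0.12) = 4.1667,   |z_2| = 4.1667.
Moduli of all roots: 4.0000, 4.0000, 4.1667.
All moduli strictly greater than 1? Yes.
Verdict: Stationary.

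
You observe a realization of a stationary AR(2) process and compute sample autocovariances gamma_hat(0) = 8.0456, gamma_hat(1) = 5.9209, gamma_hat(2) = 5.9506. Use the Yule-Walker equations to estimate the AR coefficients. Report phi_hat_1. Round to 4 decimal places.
\hat\phi_{1} = 0.4180

The Yule-Walker equations for an AR(p) process read, in matrix form,
  Gamma_p phi = r_p,   with   (Gamma_p)_{ij} = gamma(|i - j|),
                       (r_p)_i = gamma(i),   i,j = 1..p.
Substitute the sample gammas (Toeplitz matrix and right-hand side of size 2):
  Gamma_p = [[8.0456, 5.9209], [5.9209, 8.0456]]
  r_p     = [5.9209, 5.9506]
Written out:
  8.0456 phi_1 + 5.9209 phi_2 = 5.9209
  5.9209 phi_1 + 8.0456 phi_2 = 5.9506
Solve by Cramer's rule:
  det = gamma(0)^2 - gamma(1)^2 = (8.0456)^2 - (5.9209)^2 = 64.73167936 - 35.05705681 = 29.67462255
  phi_hat_1 = [gamma(1) gamma(0) - gamma(1) gamma(2)] / det = [(5.9209)(8.0456) - (5.9209)(5.9506)] / 29.67462255 = 12.4042855 / 29.67462255 = 0.418
  phi_hat_2 = [gamma(0) gamma(2) - gamma(1)^2] / det = [(8.0456)(5.9506) - (5.9209)^2] / 29.67462255 = 12.81909055 / 29.67462255 = 0.432
So phi_hat = [0.4180, 0.4320].
Therefore phi_hat_1 = 0.4180.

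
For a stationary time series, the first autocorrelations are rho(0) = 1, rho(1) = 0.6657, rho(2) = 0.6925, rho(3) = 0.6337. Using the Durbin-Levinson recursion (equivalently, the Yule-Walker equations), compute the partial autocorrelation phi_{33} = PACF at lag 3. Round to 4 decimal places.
\phi_{33} = 0.1820

The PACF at lag k is phi_{kk}, the last component of the solution
to the Yule-Walker system G_k phi = r_k where
  (G_k)_{ij} = rho(|i - j|), (r_k)_i = rho(i), i,j = 1..k.
Equivalently, Durbin-Levinson gives phi_{kk} iteratively:
  phi_{11} = rho(1)
  phi_{kk} = [rho(k) - sum_{j=1..k-1} phi_{k-1,j} rho(k-j)]
            / [1 - sum_{j=1..k-1} phi_{k-1,j} rho(j)],
  phi_{k,j} = phi_{k-1,j} - phi_{kk} phi_{k-1,k-j},  j = 1..k-1.
Step k = 1:
  phi_11 = rho(1) = 0.6657.
Step k = 2:
  phi_22 = [rho(2) - phi_11 rho(1)] / [1 - phi_11 rho(1)] = [0.6925 - (0.6657)(0.6657)] / [1 - (0.6657)(0.6657)]
         = 0.24934351 / 0.55684351 = 0.44778.
  Update: phi_21 = phi_11 - phi_22 phi_11 = 0.6657 - (0.44778)(0.6657) = 0.367613.
Step k = 3:
  phi_33 = [rho(3) - phi_21 rho(2) - phi_22 rho(1)] / [1 - phi_21 rho(1) - phi_22 rho(2)]
    numerator   = 0.6337 - (0.367613)(0.6925) - (0.44778)(0.6657) = 0.08104091
    denominator = 1 - (0.367613)(0.6657) - (0.44778)(0.6925) = 0.44519242
  phi_33 = 0.08104091 / 0.44519242 = 0.182.
Therefore phi_{33} = 0.1820.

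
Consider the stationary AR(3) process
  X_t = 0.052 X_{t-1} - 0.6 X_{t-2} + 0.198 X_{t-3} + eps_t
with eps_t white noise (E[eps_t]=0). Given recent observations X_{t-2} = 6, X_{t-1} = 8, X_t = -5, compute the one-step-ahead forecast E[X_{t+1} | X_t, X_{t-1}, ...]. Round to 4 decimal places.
E[X_{t+1} \mid \mathcal F_t] = -3.8720

For an AR(p) model X_t = c + sum_i phi_i X_{t-i} + eps_t, the
one-step-ahead conditional mean is
  E[X_{t+1} | X_t, ...] = c + sum_i phi_i X_{t+1-i}.
Substitute known values:
  E[X_{t+1} | ...] = (0.052) * (-5) + (-0.6) * (8) + (0.198) * (6)
                   = -3.8720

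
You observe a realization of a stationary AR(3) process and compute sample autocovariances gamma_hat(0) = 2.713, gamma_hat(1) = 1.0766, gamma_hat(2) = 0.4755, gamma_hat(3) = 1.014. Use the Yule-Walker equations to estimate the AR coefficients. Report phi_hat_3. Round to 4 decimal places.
\hat\phi_{3} = 0.3530

The Yule-Walker equations for an AR(p) process read, in matrix form,
  Gamma_p phi = r_p,   with   (Gamma_p)_{ij} = gamma(|i - j|),
                       (r_p)_i = gamma(i),   i,j = 1..p.
Substitute the sample gammas (Toeplitz matrix and right-hand side of size 3):
  Gamma_p = [[2.713, 1.0766, 0.4755], [1.0766, 2.713, 1.0766], [0.4755, 1.0766, 2.713]]
  r_p     = [1.0766, 0.4755, 1.014]
Written out (R1..R3):
  (R1) 2.713 phi_1 + 1.0766 phi_2 + 0.4755 phi_3 = 1.0766
  (R2) 1.0766 phi_1 + 2.713 phi_2 + 1.0766 phi_3 = 0.4755
  (R3) 0.4755 phi_1 + 1.0766 phi_2 + 2.713 phi_3 = 1.014
Gaussian elimination:
  R2 <- R2 - (1.0766/2.713) R1 = R2 - (0.39683) R1:  2.285773 phi_2 + 0.887907 phi_3 = 0.048273
  R3 <- R3 - (0.4755/2.713) R1 = R3 - (0.175267) R1:  0.887907 phi_2 + 2.62966 phi_3 = 0.825307
  R3 <- R3 - (0.887907/2.285773) R2 = R3 - (0.38845) R2:  2.284753 phi_3 = 0.806556
Back-substitution:
  phi_hat_3 = 0.806556 / 2.284753 = 0.353017
  phi_hat_2 = (0.048273 - (0.887907)(0.353017)) / 2.285773 = -0.11601
  phi_hat_1 = (1.0766 - (1.0766)(-0.11601) - (0.4755)(0.353017)) / 2.713 = 0.380994
So phi_hat = [0.3810, -0.1160, 0.3530].
Therefore phi_hat_3 = 0.3530.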